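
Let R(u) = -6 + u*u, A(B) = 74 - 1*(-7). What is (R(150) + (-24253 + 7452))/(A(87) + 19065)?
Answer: 5693/19146 ≈ 0.29735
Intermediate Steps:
A(B) = 81 (A(B) = 74 + 7 = 81)
R(u) = -6 + u²
(R(150) + (-24253 + 7452))/(A(87) + 19065) = ((-6 + 150²) + (-24253 + 7452))/(81 + 19065) = ((-6 + 22500) - 16801)/19146 = (22494 - 16801)*(1/19146) = 5693*(1/19146) = 5693/19146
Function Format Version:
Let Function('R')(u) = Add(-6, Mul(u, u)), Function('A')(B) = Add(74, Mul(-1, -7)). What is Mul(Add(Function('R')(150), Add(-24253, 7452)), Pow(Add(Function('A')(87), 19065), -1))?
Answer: Rational(5693, 19146) ≈ 0.29735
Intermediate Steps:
Function('A')(B) = 81 (Function('A')(B) = Add(74, 7) = 81)
Function('R')(u) = Add(-6, Pow(u, 2))
Mul(Add(Function('R')(150), Add(-24253, 7452)), Pow(Add(Function('A')(87), 19065), -1)) = Mul(Add(Add(-6, Pow(150, 2)), Add(-24253, 7452)), Pow(Add(81, 19065), -1)) = Mul(Add(Add(-6, 22500), -16801), Pow(19146, -1)) = Mul(Add(22494, -16801), Rational(1, 19146)) = Mul(5693, Rational(1, 19146)) = Rational(5693, 19146)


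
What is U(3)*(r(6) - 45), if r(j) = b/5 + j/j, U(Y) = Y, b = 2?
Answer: -654/5 ≈ -130.80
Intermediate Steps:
r(j) = 7/5 (r(j) = 2/5 + j/j = 2*(⅕) + 1 = ⅖ + 1 = 7/5)
U(3)*(r(6) - 45) = 3*(7/5 - 45) = 3*(-218/5) = -654/5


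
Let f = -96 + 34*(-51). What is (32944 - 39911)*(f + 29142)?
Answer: -190282704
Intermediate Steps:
f = -1830 (f = -96 - 1734 = -1830)
(32944 - 39911)*(f + 29142) = (32944 - 39911)*(-1830 + 29142) = -6967*27312 = -190282704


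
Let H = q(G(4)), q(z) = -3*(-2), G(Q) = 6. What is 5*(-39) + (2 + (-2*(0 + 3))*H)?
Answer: -229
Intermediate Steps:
q(z) = 6
H = 6
5*(-39) + (2 + (-2*(0 + 3))*H) = 5*(-39) + (2 - 2*(0 + 3)*6) = -195 + (2 - 2*3*6) = -195 + (2 - 6*6) = -195 + (2 - 36) = -195 - 34 = -229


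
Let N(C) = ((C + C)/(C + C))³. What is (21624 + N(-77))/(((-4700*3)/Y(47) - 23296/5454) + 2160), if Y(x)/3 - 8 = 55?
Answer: 412799625/39726604 ≈ 10.391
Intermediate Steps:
N(C) = 1 (N(C) = ((2*C)/((2*C)))³ = ((2*C)*(1/(2*C)))³ = 1³ = 1)
Y(x) = 189 (Y(x) = 24 + 3*55 = 24 + 165 = 189)
(21624 + N(-77))/(((-4700*3)/Y(47) - 23296/5454) + 2160) = (21624 + 1)/((-4700*3/189 - 23296/5454) + 2160) = 21625/((-14100*1/189 - 23296*1/5454) + 2160) = 21625/((-4700/63 - 11648/2727) + 2160) = 21625/(-1505636/19089 + 2160) = 21625/(39726604/19089) = 21625*(19089/39726604) = 412799625/39726604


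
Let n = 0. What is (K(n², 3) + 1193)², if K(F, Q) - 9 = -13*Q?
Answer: 1352569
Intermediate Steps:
K(F, Q) = 9 - 13*Q
(K(n², 3) + 1193)² = ((9 - 13*3) + 1193)² = ((9 - 39) + 1193)² = (-30 + 1193)² = 1163² = 1352569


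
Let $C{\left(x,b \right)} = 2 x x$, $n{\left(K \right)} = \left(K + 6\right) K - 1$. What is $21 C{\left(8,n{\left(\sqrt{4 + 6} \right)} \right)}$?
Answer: $2688$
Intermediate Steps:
$n{\left(K \right)} = -1 + K \left(6 + K\right)$ ($n{\left(K \right)} = \left(6 + K\right) K - 1 = K \left(6 + K\right) - 1 = -1 + K \left(6 + K\right)$)
$C{\left(x,b \right)} = 2 x^{2}$
$21 C{\left(8,n{\left(\sqrt{4 + 6} \right)} \right)} = 21 \cdot 2 \cdot 8^{2} = 21 \cdot 2 \cdot 64 = 21 \cdot 128 = 2688$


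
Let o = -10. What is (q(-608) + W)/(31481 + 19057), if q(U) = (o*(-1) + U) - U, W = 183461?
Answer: 61157/16846 ≈ 3.6304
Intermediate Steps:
q(U) = 10 (q(U) = (-10*(-1) + U) - U = (10 + U) - U = 10)
(q(-608) + W)/(31481 + 19057) = (10 + 183461)/(31481 + 19057) = 183471/50538 = 183471*(1/50538) = 61157/16846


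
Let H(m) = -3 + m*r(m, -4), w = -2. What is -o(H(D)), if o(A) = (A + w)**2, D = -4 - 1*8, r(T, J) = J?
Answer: -1849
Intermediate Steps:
D = -12 (D = -4 - 8 = -12)
H(m) = -3 - 4*m (H(m) = -3 + m*(-4) = -3 - 4*m)
o(A) = (-2 + A)**2 (o(A) = (A - 2)**2 = (-2 + A)**2)
-o(H(D)) = -(-2 + (-3 - 4*(-12)))**2 = -(-2 + (-3 + 48))**2 = -(-2 + 45)**2 = -1*43**2 = -1*1849 = -1849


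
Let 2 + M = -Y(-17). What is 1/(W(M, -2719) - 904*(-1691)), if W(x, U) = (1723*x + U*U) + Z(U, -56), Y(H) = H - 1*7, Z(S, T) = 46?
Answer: 1/8959577 ≈ 1.1161e-7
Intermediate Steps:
Y(H) = -7 + H (Y(H) = H - 7 = -7 + H)
M = 22 (M = -2 - (-7 - 17) = -2 - 1*(-24) = -2 + 24 = 22)
W(x, U) = 46 + U² + 1723*x (W(x, U) = (1723*x + U*U) + 46 = (1723*x + U²) + 46 = (U² + 1723*x) + 46 = 46 + U² + 1723*x)
1/(W(M, -2719) - 904*(-1691)) = 1/((46 + (-2719)² + 1723*22) - 904*(-1691)) = 1/((46 + 7392961 + 37906) + 1528664) = 1/(7430913 + 1528664) = 1/8959577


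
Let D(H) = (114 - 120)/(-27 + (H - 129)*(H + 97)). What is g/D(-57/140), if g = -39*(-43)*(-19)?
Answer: -2607725177811/39200 ≈ -6.6524e+7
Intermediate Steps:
g = -31863 (g = 1677*(-19) = -31863)
D(H) = -6/(-27 + (-129 + H)*(97 + H))
g/D(-57/140) = -31863/(6/(12540 - (-57/140)² + 32*(-57/140))) = -31863/(6/(12540 - 1*3249/19600 - 456/35)) = -31863/(6/(12540 - 3249/19600 - 456/35)) = -31863/(6/(245525391/19600)) = -31863/(6*(19600/245525391)) = -31863/39200/81841797 = -31863*81841797/39200 = -2607725177811/39200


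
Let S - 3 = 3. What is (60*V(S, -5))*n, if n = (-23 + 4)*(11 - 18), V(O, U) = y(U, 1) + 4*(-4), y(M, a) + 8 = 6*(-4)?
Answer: -383040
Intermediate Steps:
S = 6 (S = 3 + 3 = 6)
y(M, a) = -32 (y(M, a) = -8 + 6*(-4) = -8 - 24 = -32)
V(O, U) = -48 (V(O, U) = -32 + 4*(-4) = -32 - 16 = -48)
n = 133 (n = -19*(-7) = 133)
(60*V(S, -5))*n = (60*(-48))*133 = -2880*133 = -383040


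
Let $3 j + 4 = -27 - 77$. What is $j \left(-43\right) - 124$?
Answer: $1424$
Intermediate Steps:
$j = -36$ ($j = - \frac{4}{3} + \frac{-27 - 77}{3} = - \frac{4}{3} + \frac{1}{3} \left(-104\right) = - \frac{4}{3} - \frac{104}{3} = -36$)
$j \left(-43\right) - 124 = \left(-36\right) \left(-43\right) - 124 = 1548 - 124 = 1424$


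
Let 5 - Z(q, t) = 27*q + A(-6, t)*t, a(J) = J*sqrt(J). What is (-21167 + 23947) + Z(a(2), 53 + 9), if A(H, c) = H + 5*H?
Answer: 5017 - 54*sqrt(2) ≈ 4940.6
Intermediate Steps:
A(H, c) = 6*H
a(J) = J**(3/2)
Z(q, t) = 5 - 27*q + 36*t (Z(q, t) = 5 - (27*q + (6*(-6))*t) = 5 - (27*q - 36*t) = 5 - (-36*t + 27*q) = 5 + (-27*q + 36*t) = 5 - 27*q + 36*t)
(-21167 + 23947) + Z(a(2), 53 + 9) = (-21167 + 23947) + (5 - 54*sqrt(2) + 36*(53 + 9)) = 2780 + (5 - 54*sqrt(2) + 36*62) = 2780 + (5 - 54*sqrt(2) + 2232) = 2780 + (2237 - 54*sqrt(2)) = 5017 - 54*sqrt(2)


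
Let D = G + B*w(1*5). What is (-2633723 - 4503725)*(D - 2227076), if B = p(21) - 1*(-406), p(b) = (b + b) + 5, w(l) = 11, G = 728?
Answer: 15854877176520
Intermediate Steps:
p(b) = 5 + 2*b (p(b) = 2*b + 5 = 5 + 2*b)
B = 453 (B = (5 + 2*21) - 1*(-406) = (5 + 42) + 406 = 47 + 406 = 453)
D = 5711 (D = 728 + 453*11 = 728 + 4983 = 5711)
(-2633723 - 4503725)*(D - 2227076) = (-2633723 - 4503725)*(5711 - 2227076) = -7137448*(-2221365) = 15854877176520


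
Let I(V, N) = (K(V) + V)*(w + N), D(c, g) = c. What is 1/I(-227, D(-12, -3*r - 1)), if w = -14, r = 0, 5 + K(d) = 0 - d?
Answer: 1/130 ≈ 0.0076923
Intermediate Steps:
K(d) = -5 - d (K(d) = -5 + (0 - d) = -5 - d)
I(V, N) = 70 - 5*N (I(V, N) = ((-5 - V) + V)*(-14 + N) = -5*(-14 + N) = 70 - 5*N)
1/I(-227, D(-12, -3*r - 1)) = 1/(70 - 5*(-12)) = 1/(70 + 60) = 1/130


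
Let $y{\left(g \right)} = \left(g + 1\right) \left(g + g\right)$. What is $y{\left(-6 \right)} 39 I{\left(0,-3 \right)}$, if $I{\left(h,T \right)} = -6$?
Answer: $-14040$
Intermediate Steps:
$y{\left(g \right)} = 2 g \left(1 + g\right)$ ($y{\left(g \right)} = \left(1 + g\right) 2 g = 2 g \left(1 + g\right)$)
$y{\left(-6 \right)} 39 I{\left(0,-3 \right)} = 2 \left(-6\right) \left(1 - 6\right) 39 \left(-6\right) = 2 \left(-6\right) \left(-5\right) 39 \left(-6\right) = 60 \cdot 39 \left(-6\right) = 2340 \left(-6\right) = -14040$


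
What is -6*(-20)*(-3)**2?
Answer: 1080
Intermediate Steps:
-6*(-20)*(-3)**2 = 120*9 = 1080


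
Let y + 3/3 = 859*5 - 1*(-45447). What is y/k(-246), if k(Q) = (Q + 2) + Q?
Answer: -49741/490 ≈ -101.51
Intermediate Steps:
y = 49741 (y = -1 + (859*5 - 1*(-45447)) = -1 + (4295 + 45447) = -1 + 49742 = 49741)
k(Q) = 2 + 2*Q (k(Q) = (2 + Q) + Q = 2 + 2*Q)
y/k(-246) = 49741/(2 + 2*(-246)) = 49741/(2 - 492) = 49741/(-490) = 49741*(-1/490) = -49741/490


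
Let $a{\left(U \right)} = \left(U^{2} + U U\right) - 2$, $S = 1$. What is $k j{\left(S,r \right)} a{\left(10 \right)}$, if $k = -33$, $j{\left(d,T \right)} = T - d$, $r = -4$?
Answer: $32670$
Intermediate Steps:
$a{\left(U \right)} = -2 + 2 U^{2}$ ($a{\left(U \right)} = \left(U^{2} + U^{2}\right) - 2 = 2 U^{2} - 2 = -2 + 2 U^{2}$)
$k j{\left(S,r \right)} a{\left(10 \right)} = - 33 \left(-4 - 1\right) \left(-2 + 2 \cdot 10^{2}\right) = - 33 \left(-4 - 1\right) \left(-2 + 2 \cdot 100\right) = \left(-33\right) \left(-5\right) \left(-2 + 200\right) = 165 \cdot 198 = 32670$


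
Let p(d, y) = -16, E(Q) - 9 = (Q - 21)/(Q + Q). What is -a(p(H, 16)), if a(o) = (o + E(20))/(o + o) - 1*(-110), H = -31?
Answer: -141081/1280 ≈ -110.22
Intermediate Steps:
E(Q) = 9 + (-21 + Q)/(2*Q) (E(Q) = 9 + (Q - 21)/(Q + Q) = 9 + (-21 + Q)/((2*Q)) = 9 + (-21 + Q)*(1/(2*Q)) = 9 + (-21 + Q)/(2*Q))
a(o) = 110 + (359/40 + o)/(2*o) (a(o) = (o + (½)*(-21 + 19*20)/20)/(o + o) - 1*(-110) = (o + (½)*(1/20)*(-21 + 380))/((2*o)) + 110 = (o + (½)*(1/20)*359)*(1/(2*o)) + 110 = (o + 359/40)*(1/(2*o)) + 110 = (359/40 + o)*(1/(2*o)) + 110 = (359/40 + o)/(2*o) + 110 = 110 + (359/40 + o)/(2*o))
-a(p(H, 16)) = -(359 + 8840*(-16))/(80*(-16)) = -(-1)*(359 - 141440)/(80*16) = -(-1)*(-141081)/(80*16) = -1*141081/1280 = -141081/1280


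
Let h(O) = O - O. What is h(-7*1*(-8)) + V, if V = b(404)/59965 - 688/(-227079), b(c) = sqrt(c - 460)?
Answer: 688/227079 + 2*I*sqrt(14)/59965 ≈ 0.0030298 + 0.00012479*I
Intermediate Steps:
h(O) = 0
b(c) = sqrt(-460 + c)
V = 688/227079 + 2*I*sqrt(14)/59965 (V = sqrt(-460 + 404)/59965 - 688/(-227079) = sqrt(-56)*(1/59965) - 688*(-1/227079) = (2*I*sqrt(14))*(1/59965) + 688/227079 = 2*I*sqrt(14)/59965 + 688/227079 = 688/227079 + 2*I*sqrt(14)/59965 ≈ 0.0030298 + 0.00012479*I)
h(-7*1*(-8)) + V = 0 + (688/227079 + 2*I*sqrt(14)/59965) = 688/227079 + 2*I*sqrt(14)/59965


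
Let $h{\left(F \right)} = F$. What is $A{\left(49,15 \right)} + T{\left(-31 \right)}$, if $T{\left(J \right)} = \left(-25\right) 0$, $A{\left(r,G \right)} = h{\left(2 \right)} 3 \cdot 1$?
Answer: $6$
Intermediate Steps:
$A{\left(r,G \right)} = 6$ ($A{\left(r,G \right)} = 2 \cdot 3 \cdot 1 = 6 \cdot 1 = 6$)
$T{\left(J \right)} = 0$
$A{\left(49,15 \right)} + T{\left(-31 \right)} = 6 + 0 = 6$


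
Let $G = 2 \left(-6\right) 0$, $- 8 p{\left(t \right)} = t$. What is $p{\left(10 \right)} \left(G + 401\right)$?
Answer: $- \frac{2005}{4} \approx -501.25$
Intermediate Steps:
$p{\left(t \right)} = - \frac{t}{8}$
$G = 0$ ($G = \left(-12\right) 0 = 0$)
$p{\left(10 \right)} \left(G + 401\right) = \left(- \frac{1}{8}\right) 10 \left(0 + 401\right) = \left(- \frac{5}{4}\right) 401 = - \frac{2005}{4}$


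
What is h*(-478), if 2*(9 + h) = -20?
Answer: 9082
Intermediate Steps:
h = -19 (h = -9 + (1/2)*(-20) = -9 - 10 = -19)
h*(-478) = -19*(-478) = 9082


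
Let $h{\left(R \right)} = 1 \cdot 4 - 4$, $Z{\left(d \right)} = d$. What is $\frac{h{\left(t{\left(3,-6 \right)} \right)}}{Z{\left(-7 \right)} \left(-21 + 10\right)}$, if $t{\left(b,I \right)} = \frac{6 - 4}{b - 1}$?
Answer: $0$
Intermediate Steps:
$t{\left(b,I \right)} = \frac{2}{-1 + b}$
$h{\left(R \right)} = 0$ ($h{\left(R \right)} = 4 - 4 = 0$)
$\frac{h{\left(t{\left(3,-6 \right)} \right)}}{Z{\left(-7 \right)} \left(-21 + 10\right)} = \frac{0}{\left(-7\right) \left(-21 + 10\right)} = \frac{0}{\left(-7\right) \left(-11\right)} = \frac{0}{77} = 0 \cdot \frac{1}{77} = 0$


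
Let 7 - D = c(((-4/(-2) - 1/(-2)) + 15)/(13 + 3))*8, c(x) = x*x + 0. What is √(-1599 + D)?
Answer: I*√410002/16 ≈ 40.02*I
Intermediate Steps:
c(x) = x² (c(x) = x² + 0 = x²)
D = -329/128 (D = 7 - (((-4/(-2) - 1/(-2)) + 15)/(13 + 3))²*8 = 7 - (((-4*(-½) - 1*(-½)) + 15)/16)²*8 = 7 - (((2 + ½) + 15)*(1/16))²*8 = 7 - ((5/2 + 15)*(1/16))²*8 = 7 - ((35/2)*(1/16))²*8 = 7 - (35/32)²*8 = 7 - 1225*8/1024 = 7 - 1*1225/128 = 7 - 1225/128 = -329/128 ≈ -2.5703)
√(-1599 + D) = √(-1599 - 329/128) = √(-205001/128) = I*√410002/16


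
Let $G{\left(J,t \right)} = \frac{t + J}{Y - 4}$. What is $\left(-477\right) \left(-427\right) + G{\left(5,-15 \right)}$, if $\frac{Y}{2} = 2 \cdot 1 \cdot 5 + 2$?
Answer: $\frac{407357}{2} \approx 2.0368 \cdot 10^{5}$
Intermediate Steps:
$Y = 24$ ($Y = 2 \left(2 \cdot 1 \cdot 5 + 2\right) = 2 \left(2 \cdot 5 + 2\right) = 2 \left(10 + 2\right) = 2 \cdot 12 = 24$)
$G{\left(J,t \right)} = \frac{J}{20} + \frac{t}{20}$ ($G{\left(J,t \right)} = \frac{t + J}{24 - 4} = \frac{J + t}{20} = \left(J + t\right) \frac{1}{20} = \frac{J}{20} + \frac{t}{20}$)
$\left(-477\right) \left(-427\right) + G{\left(5,-15 \right)} = \left(-477\right) \left(-427\right) + \left(\frac{1}{20} \cdot 5 + \frac{1}{20} \left(-15\right)\right) = 203679 + \left(\frac{1}{4} - \frac{3}{4}\right) = 203679 - \frac{1}{2} = \frac{407357}{2}$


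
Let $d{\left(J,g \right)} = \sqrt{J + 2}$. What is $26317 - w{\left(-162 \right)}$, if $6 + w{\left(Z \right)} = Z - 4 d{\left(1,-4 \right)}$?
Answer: $26485 + 4 \sqrt{3} \approx 26492.0$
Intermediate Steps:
$d{\left(J,g \right)} = \sqrt{2 + J}$
$w{\left(Z \right)} = -6 + Z - 4 \sqrt{3}$ ($w{\left(Z \right)} = -6 + \left(Z - 4 \sqrt{2 + 1}\right) = -6 + \left(Z - 4 \sqrt{3}\right) = -6 + Z - 4 \sqrt{3}$)
$26317 - w{\left(-162 \right)} = 26317 - \left(-6 - 162 - 4 \sqrt{3}\right) = 26317 - \left(-168 - 4 \sqrt{3}\right) = 26317 + \left(168 + 4 \sqrt{3}\right) = 26485 + 4 \sqrt{3}$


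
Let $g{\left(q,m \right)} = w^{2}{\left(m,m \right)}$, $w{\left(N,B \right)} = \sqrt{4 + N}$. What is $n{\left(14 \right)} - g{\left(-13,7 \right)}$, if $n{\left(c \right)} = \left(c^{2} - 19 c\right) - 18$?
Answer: $-99$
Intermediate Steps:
$n{\left(c \right)} = -18 + c^{2} - 19 c$
$g{\left(q,m \right)} = 4 + m$ ($g{\left(q,m \right)} = \left(\sqrt{4 + m}\right)^{2} = 4 + m$)
$n{\left(14 \right)} - g{\left(-13,7 \right)} = \left(-18 + 14^{2} - 266\right) - \left(4 + 7\right) = \left(-18 + 196 - 266\right) - 11 = -88 - 11 = -99$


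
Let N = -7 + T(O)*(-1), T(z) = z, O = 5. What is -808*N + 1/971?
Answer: 9414817/971 ≈ 9696.0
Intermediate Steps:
N = -12 (N = -7 + 5*(-1) = -7 - 5 = -12)
-808*N + 1/971 = -808*(-12) + 1/971 = 9696 + 1/971 = 9414817/971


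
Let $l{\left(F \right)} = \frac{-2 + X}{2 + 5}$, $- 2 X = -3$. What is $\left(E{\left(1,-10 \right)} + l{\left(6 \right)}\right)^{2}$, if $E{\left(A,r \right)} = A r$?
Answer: $\frac{19881}{196} \approx 101.43$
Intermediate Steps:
$X = \frac{3}{2}$ ($X = \left(- \frac{1}{2}\right) \left(-3\right) = \frac{3}{2} \approx 1.5$)
$l{\left(F \right)} = - \frac{1}{14}$ ($l{\left(F \right)} = \frac{-2 + \frac{3}{2}}{2 + 5} = - \frac{1}{2 \cdot 7} = \left(- \frac{1}{2}\right) \frac{1}{7} = - \frac{1}{14}$)
$\left(E{\left(1,-10 \right)} + l{\left(6 \right)}\right)^{2} = \left(1 \left(-10\right) - \frac{1}{14}\right)^{2} = \left(-10 - \frac{1}{14}\right)^{2} = \left(- \frac{141}{14}\right)^{2} = \frac{19881}{196}$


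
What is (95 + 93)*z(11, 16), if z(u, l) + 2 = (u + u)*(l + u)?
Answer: 111296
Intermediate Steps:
z(u, l) = -2 + 2*u*(l + u) (z(u, l) = -2 + (u + u)*(l + u) = -2 + (2*u)*(l + u) = -2 + 2*u*(l + u))
(95 + 93)*z(11, 16) = (95 + 93)*(-2 + 2*11² + 2*16*11) = 188*(-2 + 2*121 + 352) = 188*(-2 + 242 + 352) = 188*592 = 111296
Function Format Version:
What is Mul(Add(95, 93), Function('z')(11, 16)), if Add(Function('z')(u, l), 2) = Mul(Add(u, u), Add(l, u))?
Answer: 111296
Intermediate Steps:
Function('z')(u, l) = Add(-2, Mul(2, u, Add(l, u))) (Function('z')(u, l) = Add(-2, Mul(Add(u, u), Add(l, u))) = Add(-2, Mul(Mul(2, u), Add(l, u))) = Add(-2, Mul(2, u, Add(l, u))))
Mul(Add(95, 93), Function('z')(11, 16)) = Mul(Add(95, 93), Add(-2, Mul(2, Pow(11, 2)), Mul(2, 16, 11))) = Mul(188, Add(-2, Mul(2, 121), 352)) = Mul(188, Add(-2, 242, 352)) = Mul(188, 592) = 111296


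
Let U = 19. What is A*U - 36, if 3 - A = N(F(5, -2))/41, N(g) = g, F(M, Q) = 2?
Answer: 823/41 ≈ 20.073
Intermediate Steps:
A = 121/41 (A = 3 - 2/41 = 121/41 ≈ 2.9512)
A*U - 36 = (121/41)*19 - 36 = 2299/41 - 36 = 823/41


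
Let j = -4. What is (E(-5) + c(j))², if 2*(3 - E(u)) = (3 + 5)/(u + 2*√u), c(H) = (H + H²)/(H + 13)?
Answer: (2549*I + 4004*√5)/(45*(I + 4*√5)) ≈ 22.669 + 3.7986*I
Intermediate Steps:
c(H) = (H + H²)/(13 + H)
E(u) = 3 - 4/(u + 2*√u) (E(u) = 3 - (3 + 5)/(2*(u + 2*√u)) = 3 - 4/(u + 2*√u))
(E(-5) + c(j))² = ((-4 + 3*(-5) + 6*√(-5))/(-5 + 2*√(-5)) - 4*(1 - 4)/(13 - 4))² = ((-4 - 15 + 6*(I*√5))/(-5 + 2*(I*√5)) - 4*(-3)/9)² = ((-4 - 15 + 6*I*√5)/(-5 + 2*I*√5) - 4*⅑*(-3))² = ((-19 + 6*I*√5)/(-5 + 2*I*√5) + 4/3)² = (4/3 + (-19 + 6*I*√5)/(-5 + 2*I*√5))²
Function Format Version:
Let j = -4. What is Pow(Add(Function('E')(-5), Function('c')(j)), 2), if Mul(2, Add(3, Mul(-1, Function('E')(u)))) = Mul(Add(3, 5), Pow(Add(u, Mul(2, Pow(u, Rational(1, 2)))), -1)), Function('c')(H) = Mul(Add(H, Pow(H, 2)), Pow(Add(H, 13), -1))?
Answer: Mul(Rational(1, 45), Pow(Add(I, Mul(4, Pow(5, Rational(1, 2)))), -1), Add(Mul(2549, I), Mul(4004, Pow(5, Rational(1, 2))))) ≈ Add(22.669, Mul(3.7986, I))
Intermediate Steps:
Function('c')(H) = Mul(Pow(Add(13, H), -1), Add(H, Pow(H, 2))) (Function('c')(H) = Mul(Add(H, Pow(H, 2)), Pow(Add(13, H), -1)) = Mul(Pow(Add(13, H), -1), Add(H, Pow(H, 2))))
Function('E')(u) = Add(3, Mul(-4, Pow(Add(u, Mul(2, Pow(u, Rational(1, 2)))), -1))) (Function('E')(u) = Add(3, Mul(Rational(-1, 2), Mul(Add(3, 5), Pow(Add(u, Mul(2, Pow(u, Rational(1, 2)))), -1)))) = Add(3, Mul(Rational(-1, 2), Mul(8, Pow(Add(u, Mul(2, Pow(u, Rational(1, 2)))), -1)))) = Add(3, Mul(-4, Pow(Add(u, Mul(2, Pow(u, Rational(1, 2)))), -1))))
Pow(Add(Function('E')(-5), Function('c')(j)), 2) = Pow(Add(Mul(Pow(Add(-5, Mul(2, Pow(-5, Rational(1, 2)))), -1), Add(-4, Mul(3, -5), Mul(6, Pow(-5, Rational(1, 2))))), Mul(-4, Pow(Add(13, -4), -1), Add(1, -4))), 2) = Pow(Add(Mul(Pow(Add(-5, Mul(2, Mul(I, Pow(5, Rational(1, 2))))), -1), Add(-4, -15, Mul(6, Mul(I, Pow(5, Rational(1, 2)))))), Mul(-4, Pow(9, -1), -3)), 2) = Pow(Add(Mul(Pow(Add(-5, Mul(2, I, Pow(5, Rational(1, 2)))), -1), Add(-4, -15, Mul(6, I, Pow(5, Rational(1, 2))))), Mul(-4, Rational(1, 9), -3)), 2) = Pow(Add(Mul(Pow(Add(-5, Mul(2, I, Pow(5, Rational(1, 2)))), -1), Add(-19, Mul(6, I, Pow(5, Rational(1, 2))))), Rational(4, 3)), 2) = Pow(Add(Rational(4, 3), Mul(Pow(Add(-5, Mul(2, I, Pow(5, Rational(1, 2)))), -1), Add(-19, Mul(6, I, Pow(5, Rational(1, 2)))))), 2)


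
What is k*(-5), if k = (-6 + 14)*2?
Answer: -80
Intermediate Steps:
k = 16 (k = 8*2 = 16)
k*(-5) = 16*(-5) = -80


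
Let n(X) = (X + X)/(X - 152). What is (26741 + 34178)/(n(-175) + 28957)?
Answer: 19920513/9469289 ≈ 2.1037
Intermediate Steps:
n(X) = 2*X/(-152 + X) (n(X) = (2*X)/(-152 + X) = 2*X/(-152 + X))
(26741 + 34178)/(n(-175) + 28957) = (26741 + 34178)/(2*(-175)/(-152 - 175) + 28957) = 60919/(2*(-175)/(-327) + 28957) = 60919/(2*(-175)*(-1/327) + 28957) = 60919/(350/327 + 28957) = 60919/(9469289/327) = 60919*(327/9469289) = 19920513/9469289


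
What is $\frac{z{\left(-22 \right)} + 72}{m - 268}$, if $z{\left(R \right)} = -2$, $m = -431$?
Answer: $- \frac{70}{699} \approx -0.10014$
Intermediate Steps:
$\frac{z{\left(-22 \right)} + 72}{m - 268} = \frac{-2 + 72}{-431 - 268} = \frac{70}{-699} = 70 \left(- \frac{1}{699}\right) = - \frac{70}{699}$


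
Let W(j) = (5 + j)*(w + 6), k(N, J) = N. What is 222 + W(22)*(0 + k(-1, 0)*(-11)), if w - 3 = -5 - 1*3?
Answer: 519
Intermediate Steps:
w = -5 (w = 3 + (-5 - 1*3) = 3 + (-5 - 3) = 3 - 8 = -5)
W(j) = 5 + j (W(j) = (5 + j)*(-5 + 6) = (5 + j)*1 = 5 + j)
222 + W(22)*(0 + k(-1, 0)*(-11)) = 222 + (5 + 22)*(0 - 1*(-11)) = 222 + 27*(0 + 11) = 222 + 27*11 = 222 + 297 = 519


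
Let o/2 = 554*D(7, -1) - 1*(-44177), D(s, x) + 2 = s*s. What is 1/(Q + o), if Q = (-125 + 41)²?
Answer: 1/147486 ≈ 6.7803e-6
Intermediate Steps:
D(s, x) = -2 + s² (D(s, x) = -2 + s*s = -2 + s²)
Q = 7056 (Q = (-84)² = 7056)
o = 140430 (o = 2*(554*(-2 + 7²) - 1*(-44177)) = 2*(554*(-2 + 49) + 44177) = 2*(554*47 + 44177) = 2*(26038 + 44177) = 2*70215 = 140430)
1/(Q + o) = 1/(7056 + 140430) = 1/147486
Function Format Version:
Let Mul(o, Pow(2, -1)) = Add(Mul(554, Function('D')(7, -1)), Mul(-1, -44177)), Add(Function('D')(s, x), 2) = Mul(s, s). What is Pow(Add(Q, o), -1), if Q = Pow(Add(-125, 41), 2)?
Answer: Rational(1, 147486) ≈ 6.7803e-6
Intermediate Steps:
Function('D')(s, x) = Add(-2, Pow(s, 2)) (Function('D')(s, x) = Add(-2, Mul(s, s)) = Add(-2, Pow(s, 2)))
Q = 7056 (Q = Pow(-84, 2) = 7056)
o = 140430 (o = Mul(2, Add(Mul(554, Add(-2, Pow(7, 2))), Mul(-1, -44177))) = Mul(2, Add(Mul(554, Add(-2, 49)), 44177)) = Mul(2, Add(Mul(554, 47), 44177)) = Mul(2, Add(26038, 44177)) = Mul(2, 70215) = 140430)
Pow(Add(Q, o), -1) = Pow(Add(7056, 140430), -1) = Pow(147486, -1) = Rational(1, 147486)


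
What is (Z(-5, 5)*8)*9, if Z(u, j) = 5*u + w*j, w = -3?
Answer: -2880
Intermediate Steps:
Z(u, j) = -3*j + 5*u (Z(u, j) = 5*u - 3*j = -3*j + 5*u)
(Z(-5, 5)*8)*9 = ((-3*5 + 5*(-5))*8)*9 = ((-15 - 25)*8)*9 = -40*8*9 = -320*9 = -2880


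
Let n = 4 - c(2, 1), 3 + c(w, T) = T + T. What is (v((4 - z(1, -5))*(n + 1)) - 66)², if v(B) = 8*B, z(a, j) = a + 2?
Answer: 324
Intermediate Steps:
z(a, j) = 2 + a
c(w, T) = -3 + 2*T (c(w, T) = -3 + (T + T) = -3 + 2*T)
n = 5 (n = 4 - (-3 + 2*1) = 4 - (-3 + 2) = 4 - 1*(-1) = 4 + 1 = 5)
(v((4 - z(1, -5))*(n + 1)) - 66)² = (8*((4 - (2 + 1))*(5 + 1)) - 66)² = (8*((4 - 1*3)*6) - 66)² = (8*((4 - 3)*6) - 66)² = (8*(1*6) - 66)² = (8*6 - 66)² = (48 - 66)² = (-18)² = 324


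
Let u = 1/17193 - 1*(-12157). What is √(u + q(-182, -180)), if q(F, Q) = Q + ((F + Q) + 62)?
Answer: √3451712447766/17193 ≈ 108.06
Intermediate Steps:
q(F, Q) = 62 + F + 2*Q (q(F, Q) = Q + (62 + F + Q) = 62 + F + 2*Q)
u = 209015302/17193 (u = 1/17193 + 12157 = 209015302/17193 ≈ 12157.)
√(u + q(-182, -180)) = √(209015302/17193 + (62 - 182 + 2*(-180))) = √(209015302/17193 + (62 - 182 - 360)) = √(209015302/17193 - 480) = √(200762662/17193) = √3451712447766/17193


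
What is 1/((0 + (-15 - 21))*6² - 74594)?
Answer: -1/75890 ≈ -1.3177e-5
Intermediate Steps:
1/((0 + (-15 - 21))*6² - 74594) = 1/((0 - 36)*36 - 74594) = 1/(-36*36 - 74594) = 1/(-1296 - 74594) = 1/(-75890) = -1/75890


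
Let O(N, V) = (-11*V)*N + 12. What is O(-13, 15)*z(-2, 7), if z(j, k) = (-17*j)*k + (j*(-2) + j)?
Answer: 517680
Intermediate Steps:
O(N, V) = 12 - 11*N*V (O(N, V) = -11*N*V + 12 = 12 - 11*N*V)
z(j, k) = -j - 17*j*k (z(j, k) = -17*j*k + (-2*j + j) = -17*j*k - j = -j - 17*j*k)
O(-13, 15)*z(-2, 7) = (12 - 11*(-13)*15)*(-1*(-2)*(1 + 17*7)) = (12 + 2145)*(-1*(-2)*(1 + 119)) = 2157*(-1*(-2)*120) = 2157*240 = 517680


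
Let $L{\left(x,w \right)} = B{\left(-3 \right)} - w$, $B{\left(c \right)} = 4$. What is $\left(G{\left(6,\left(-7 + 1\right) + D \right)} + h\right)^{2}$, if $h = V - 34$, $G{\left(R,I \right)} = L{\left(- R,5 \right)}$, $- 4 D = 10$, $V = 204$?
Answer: $28561$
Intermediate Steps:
$D = - \frac{5}{2}$ ($D = \left(- \frac{1}{4}\right) 10 = - \frac{5}{2} \approx -2.5$)
$L{\left(x,w \right)} = 4 - w$
$G{\left(R,I \right)} = -1$ ($G{\left(R,I \right)} = 4 - 5 = -1$)
$h = 170$ ($h = 204 - 34 = 170$)
$\left(G{\left(6,\left(-7 + 1\right) + D \right)} + h\right)^{2} = \left(-1 + 170\right)^{2} = 169^{2} = 28561$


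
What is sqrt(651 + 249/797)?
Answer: 2*sqrt(103429878)/797 ≈ 25.521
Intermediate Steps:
sqrt(651 + 249/797) = sqrt(519096/797) = 2*sqrt(103429878)/797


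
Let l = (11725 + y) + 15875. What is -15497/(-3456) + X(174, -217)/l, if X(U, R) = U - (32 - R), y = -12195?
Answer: 15898139/3549312 ≈ 4.4792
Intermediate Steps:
l = 15405 (l = (11725 - 12195) + 15875 = -470 + 15875 = 15405)
X(U, R) = -32 + R + U (X(U, R) = U + (-32 + R) = -32 + R + U)
-15497/(-3456) + X(174, -217)/l = -15497/(-3456) + (-32 - 217 + 174)/15405 = -15497*(-1/3456) - 75*1/15405 = 15497/3456 - 5/1027 = 15898139/3549312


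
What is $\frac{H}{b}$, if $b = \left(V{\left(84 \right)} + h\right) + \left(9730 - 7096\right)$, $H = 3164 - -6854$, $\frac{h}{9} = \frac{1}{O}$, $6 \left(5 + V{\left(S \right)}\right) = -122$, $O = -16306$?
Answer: $\frac{490060524}{127610729} \approx 3.8403$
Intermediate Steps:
$V{\left(S \right)} = - \frac{76}{3}$ ($V{\left(S \right)} = -5 + \frac{1}{6} \left(-122\right) = -5 - \frac{61}{3} = - \frac{76}{3}$)
$h = - \frac{9}{16306}$ ($h = \frac{9}{-16306} = 9 \left(- \frac{1}{16306}\right) = - \frac{9}{16306} \approx -0.00055194$)
$H = 10018$ ($H = 3164 + 6854 = 10018$)
$b = \frac{127610729}{48918}$ ($b = \left(- \frac{76}{3} - \frac{9}{16306}\right) + \left(9730 - 7096\right) = - \frac{1239283}{48918} + \left(9730 - 7096\right) = - \frac{1239283}{48918} + 2634 = \frac{127610729}{48918} \approx 2608.7$)
$\frac{H}{b} = \frac{10018}{\frac{127610729}{48918}} = 10018 \cdot \frac{48918}{127610729} = \frac{490060524}{127610729}$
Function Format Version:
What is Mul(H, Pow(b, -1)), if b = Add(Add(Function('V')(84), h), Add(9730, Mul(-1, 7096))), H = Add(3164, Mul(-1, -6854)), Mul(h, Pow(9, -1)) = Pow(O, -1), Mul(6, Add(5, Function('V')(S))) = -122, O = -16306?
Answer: Rational(490060524, 127610729) ≈ 3.8403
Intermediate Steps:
Function('V')(S) = Rational(-76, 3) (Function('V')(S) = Add(-5, Mul(Rational(1, 6), -122)) = Add(-5, Rational(-61, 3)) = Rational(-76, 3))
h = Rational(-9, 16306) (h = Mul(9, Pow(-16306, -1)) = Mul(9, Rational(-1, 16306)) = Rational(-9, 16306) ≈ -0.00055194)
H = 10018 (H = Add(3164, 6854) = 10018)
b = Rational(127610729, 48918) (b = Add(Add(Rational(-76, 3), Rational(-9, 16306)), Add(9730, Mul(-1, 7096))) = Add(Rational(-1239283, 48918), Add(9730, -7096)) = Add(Rational(-1239283, 48918), 2634) = Rational(127610729, 48918) ≈ 2608.7)
Mul(H, Pow(b, -1)) = Mul(10018, Pow(Rational(127610729, 48918), -1)) = Mul(10018, Rational(48918, 127610729)) = Rational(490060524, 127610729)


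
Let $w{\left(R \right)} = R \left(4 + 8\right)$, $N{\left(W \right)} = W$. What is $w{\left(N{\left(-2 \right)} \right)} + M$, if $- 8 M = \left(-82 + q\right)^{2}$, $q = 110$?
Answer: $-122$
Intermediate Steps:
$w{\left(R \right)} = 12 R$ ($w{\left(R \right)} = R 12 = 12 R$)
$M = -98$ ($M = - \frac{\left(-82 + 110\right)^{2}}{8} = - \frac{28^{2}}{8} = \left(- \frac{1}{8}\right) 784 = -98$)
$w{\left(N{\left(-2 \right)} \right)} + M = 12 \left(-2\right) - 98 = -24 - 98 = -122$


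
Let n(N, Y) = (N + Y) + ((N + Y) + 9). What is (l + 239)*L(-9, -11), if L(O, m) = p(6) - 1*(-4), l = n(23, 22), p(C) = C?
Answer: 3380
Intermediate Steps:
n(N, Y) = 9 + 2*N + 2*Y (n(N, Y) = (N + Y) + (9 + N + Y) = 9 + 2*N + 2*Y)
l = 99 (l = 9 + 2*23 + 2*22 = 9 + 46 + 44 = 99)
L(O, m) = 10 (L(O, m) = 6 - 1*(-4) = 6 + 4 = 10)
(l + 239)*L(-9, -11) = (99 + 239)*10 = 338*10 = 3380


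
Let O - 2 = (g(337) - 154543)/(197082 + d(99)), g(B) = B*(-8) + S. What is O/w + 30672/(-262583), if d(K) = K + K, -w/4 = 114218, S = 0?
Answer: -307175785460407/2629672702641920 ≈ -0.11681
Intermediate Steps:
w = -456872 (w = -4*114218 = -456872)
g(B) = -8*B (g(B) = B*(-8) + 0 = -8*B + 0 = -8*B)
d(K) = 2*K
O = 26369/21920 (O = 2 + (-8*337 - 154543)/(197082 + 2*99) = 2 + (-2696 - 154543)/(197082 + 198) = 2 - 157239/197280 = 2 - 157239*1/197280 = 2 - 17471/21920 = 26369/21920 ≈ 1.2030)
O/w + 30672/(-262583) = (26369/21920)/(-456872) + 30672/(-262583) = (26369/21920)*(-1/456872) + 30672*(-1/262583) = -26369/10014634240 - 30672/262583 = -307175785460407/2629672702641920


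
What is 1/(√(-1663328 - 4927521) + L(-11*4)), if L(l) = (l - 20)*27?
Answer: -1728/9576833 - I*√6590849/9576833 ≈ -0.00018044 - 0.00026807*I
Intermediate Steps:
L(l) = -540 + 27*l (L(l) = (-20 + l)*27 = -540 + 27*l)
1/(√(-1663328 - 4927521) + L(-11*4)) = 1/(√(-1663328 - 4927521) + (-540 + 27*(-11*4))) = 1/(√(-6590849) + (-540 + 27*(-44))) = 1/(I*√6590849 + (-540 - 1188)) = 1/(I*√6590849 - 1728) = 1/(-1728 + I*√6590849)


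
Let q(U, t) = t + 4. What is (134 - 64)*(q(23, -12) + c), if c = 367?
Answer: 25130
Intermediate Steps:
q(U, t) = 4 + t
(134 - 64)*(q(23, -12) + c) = (134 - 64)*((4 - 12) + 367) = 70*(-8 + 367) = 70*359 = 25130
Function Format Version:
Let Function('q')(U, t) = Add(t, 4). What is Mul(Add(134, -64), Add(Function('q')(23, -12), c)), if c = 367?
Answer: 25130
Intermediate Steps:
Function('q')(U, t) = Add(4, t)
Mul(Add(134, -64), Add(Function('q')(23, -12), c)) = Mul(Add(134, -64), Add(Add(4, -12), 367)) = Mul(70, Add(-8, 367)) = Mul(70, 359) = 25130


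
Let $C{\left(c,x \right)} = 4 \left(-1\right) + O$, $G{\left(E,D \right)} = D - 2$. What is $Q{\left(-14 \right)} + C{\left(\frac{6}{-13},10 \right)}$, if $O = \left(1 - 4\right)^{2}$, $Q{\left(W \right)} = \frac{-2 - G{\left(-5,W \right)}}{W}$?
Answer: $4$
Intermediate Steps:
$G{\left(E,D \right)} = -2 + D$ ($G{\left(E,D \right)} = D - 2 = -2 + D$)
$Q{\left(W \right)} = -1$ ($Q{\left(W \right)} = \frac{-2 - \left(-2 + W\right)}{W} = \frac{\left(-1\right) W}{W} = -1$)
$O = 9$ ($O = \left(-3\right)^{2} = 9$)
$C{\left(c,x \right)} = 5$ ($C{\left(c,x \right)} = 4 \left(-1\right) + 9 = -4 + 9 = 5$)
$Q{\left(-14 \right)} + C{\left(\frac{6}{-13},10 \right)} = -1 + 5 = 4$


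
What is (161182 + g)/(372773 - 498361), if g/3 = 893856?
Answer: -1421375/62794 ≈ -22.636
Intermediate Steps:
g = 2681568 (g = 3*893856 = 2681568)
(161182 + g)/(372773 - 498361) = (161182 + 2681568)/(372773 - 498361) = 2842750/(-125588) = 2842750*(-1/125588) = -1421375/62794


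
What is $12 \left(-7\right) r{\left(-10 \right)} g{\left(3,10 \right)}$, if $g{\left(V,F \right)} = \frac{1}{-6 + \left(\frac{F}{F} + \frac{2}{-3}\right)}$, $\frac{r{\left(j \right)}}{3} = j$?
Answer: $- \frac{7560}{17} \approx -444.71$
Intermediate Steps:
$r{\left(j \right)} = 3 j$
$g{\left(V,F \right)} = - \frac{3}{17}$ ($g{\left(V,F \right)} = \frac{1}{-6 + \left(1 + 2 \left(- \frac{1}{3}\right)\right)} = \frac{1}{-6 + \left(1 - \frac{2}{3}\right)} = \frac{1}{-6 + \frac{1}{3}} = \frac{1}{- \frac{17}{3}} = - \frac{3}{17}$)
$12 \left(-7\right) r{\left(-10 \right)} g{\left(3,10 \right)} = 12 \left(-7\right) 3 \left(-10\right) \left(- \frac{3}{17}\right) = \left(-84\right) \left(-30\right) \left(- \frac{3}{17}\right) = 2520 \left(- \frac{3}{17}\right) = - \frac{7560}{17}$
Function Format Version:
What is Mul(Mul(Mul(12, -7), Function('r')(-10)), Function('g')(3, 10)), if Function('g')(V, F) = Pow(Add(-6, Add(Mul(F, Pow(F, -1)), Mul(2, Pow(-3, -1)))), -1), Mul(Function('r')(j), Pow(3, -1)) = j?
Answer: Rational(-7560, 17) ≈ -444.71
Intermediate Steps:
Function('r')(j) = Mul(3, j)
Function('g')(V, F) = Rational(-3, 17) (Function('g')(V, F) = Pow(Add(-6, Add(1, Mul(2, Rational(-1, 3)))), -1) = Pow(Add(-6, Add(1, Rational(-2, 3))), -1) = Pow(Add(-6, Rational(1, 3)), -1) = Pow(Rational(-17, 3), -1) = Rational(-3, 17))
Mul(Mul(Mul(12, -7), Function('r')(-10)), Function('g')(3, 10)) = Mul(Mul(Mul(12, -7), Mul(3, -10)), Rational(-3, 17)) = Mul(Mul(-84, -30), Rational(-3, 17)) = Mul(2520, Rational(-3, 17)) = Rational(-7560, 17)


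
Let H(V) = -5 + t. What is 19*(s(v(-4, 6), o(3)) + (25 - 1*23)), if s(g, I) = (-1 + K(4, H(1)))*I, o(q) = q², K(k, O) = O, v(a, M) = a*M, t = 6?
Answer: 38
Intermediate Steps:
H(V) = 1 (H(V) = -5 + 6 = 1)
v(a, M) = M*a
s(g, I) = 0 (s(g, I) = (-1 + 1)*I = 0*I = 0)
19*(s(v(-4, 6), o(3)) + (25 - 1*23)) = 19*(0 + (25 - 1*23)) = 19*(0 + (25 - 23)) = 19*(0 + 2) = 19*2 = 38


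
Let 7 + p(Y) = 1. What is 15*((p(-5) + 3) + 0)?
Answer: -45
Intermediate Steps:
p(Y) = -6 (p(Y) = -7 + 1 = -6)
15*((p(-5) + 3) + 0) = 15*((-6 + 3) + 0) = 15*(-3 + 0) = 15*(-3) = -45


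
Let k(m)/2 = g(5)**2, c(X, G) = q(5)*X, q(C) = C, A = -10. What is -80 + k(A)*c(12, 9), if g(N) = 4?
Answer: 1840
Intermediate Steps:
c(X, G) = 5*X
k(m) = 32 (k(m) = 2*4**2 = 2*16 = 32)
-80 + k(A)*c(12, 9) = -80 + 32*(5*12) = -80 + 32*60 = -80 + 1920 = 1840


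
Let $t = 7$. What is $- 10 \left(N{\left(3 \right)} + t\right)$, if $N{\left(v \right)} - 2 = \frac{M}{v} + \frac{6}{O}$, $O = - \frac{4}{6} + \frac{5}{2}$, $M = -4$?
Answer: $- \frac{3610}{33} \approx -109.39$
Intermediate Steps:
$O = \frac{11}{6}$ ($O = \left(-4\right) \frac{1}{6} + 5 \cdot \frac{1}{2} = - \frac{2}{3} + \frac{5}{2} = \frac{11}{6} \approx 1.8333$)
$N{\left(v \right)} = \frac{58}{11} - \frac{4}{v}$ ($N{\left(v \right)} = 2 + \left(- \frac{4}{v} + \frac{6}{\frac{11}{6}}\right) = 2 + \left(- \frac{4}{v} + 6 \cdot \frac{6}{11}\right) = 2 + \left(- \frac{4}{v} + \frac{36}{11}\right) = 2 + \left(\frac{36}{11} - \frac{4}{v}\right) = \frac{58}{11} - \frac{4}{v}$)
$- 10 \left(N{\left(3 \right)} + t\right) = - 10 \left(\left(\frac{58}{11} - \frac{4}{3}\right) + 7\right) = - 10 \left(\frac{130}{33} + 7\right) = \left(-10\right) \frac{361}{33} = - \frac{3610}{33}$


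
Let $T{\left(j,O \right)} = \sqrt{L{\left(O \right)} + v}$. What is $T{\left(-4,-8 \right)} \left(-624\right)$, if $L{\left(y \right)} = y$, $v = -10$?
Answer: $- 1872 i \sqrt{2} \approx - 2647.4 i$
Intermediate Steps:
$T{\left(j,O \right)} = \sqrt{-10 + O}$ ($T{\left(j,O \right)} = \sqrt{O - 10} = \sqrt{-10 + O}$)
$T{\left(-4,-8 \right)} \left(-624\right) = \sqrt{-10 - 8} \left(-624\right) = \sqrt{-18} \left(-624\right) = 3 i \sqrt{2} \left(-624\right) = - 1872 i \sqrt{2}$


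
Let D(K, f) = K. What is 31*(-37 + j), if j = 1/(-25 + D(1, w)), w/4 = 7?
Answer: -27559/24 ≈ -1148.3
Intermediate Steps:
w = 28 (w = 4*7 = 28)
j = -1/24 (j = 1/(-25 + 1) = 1/(-24) = -1/24 ≈ -0.041667)
31*(-37 + j) = 31*(-37 - 1/24) = 31*(-889/24) = -27559/24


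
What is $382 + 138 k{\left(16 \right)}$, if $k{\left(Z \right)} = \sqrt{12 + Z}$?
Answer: $382 + 276 \sqrt{7} \approx 1112.2$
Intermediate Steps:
$382 + 138 k{\left(16 \right)} = 382 + 138 \sqrt{12 + 16} = 382 + 138 \sqrt{28} = 382 + 138 \cdot 2 \sqrt{7} = 382 + 276 \sqrt{7}$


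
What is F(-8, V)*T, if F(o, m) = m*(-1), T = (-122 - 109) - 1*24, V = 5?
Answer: 1275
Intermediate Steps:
T = -255 (T = -231 - 24 = -255)
F(o, m) = -m
F(-8, V)*T = -1*5*(-255) = -5*(-255) = 1275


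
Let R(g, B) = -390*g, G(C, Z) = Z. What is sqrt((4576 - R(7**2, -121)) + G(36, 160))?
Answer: sqrt(23846) ≈ 154.42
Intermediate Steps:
sqrt((4576 - R(7**2, -121)) + G(36, 160)) = sqrt((4576 - (-390)*7**2) + 160) = sqrt((4576 - (-390)*49) + 160) = sqrt((4576 - 1*(-19110)) + 160) = sqrt((4576 + 19110) + 160) = sqrt(23686 + 160) = sqrt(23846)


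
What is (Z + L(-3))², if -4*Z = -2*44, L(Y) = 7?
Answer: 841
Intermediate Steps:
Z = 22 (Z = -(-1)*44/2 = -¼*(-88) = 22)
(Z + L(-3))² = (22 + 7)² = 29² = 841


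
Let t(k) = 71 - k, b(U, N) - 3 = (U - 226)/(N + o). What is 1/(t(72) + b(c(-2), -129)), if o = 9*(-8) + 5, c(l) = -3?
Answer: 196/621 ≈ 0.31562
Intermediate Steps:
o = -67 (o = -72 + 5 = -67)
b(U, N) = 3 + (-226 + U)/(-67 + N) (b(U, N) = 3 + (U - 226)/(N - 67) = 3 + (-226 + U)/(-67 + N))
1/(t(72) + b(c(-2), -129)) = 1/((71 - 1*72) + (-427 - 3 + 3*(-129))/(-67 - 129)) = 1/((71 - 72) + (-427 - 3 - 387)/(-196)) = 1/(-1 - 1/196*(-817)) = 1/(-1 + 817/196) = 1/(621/196) = 196/621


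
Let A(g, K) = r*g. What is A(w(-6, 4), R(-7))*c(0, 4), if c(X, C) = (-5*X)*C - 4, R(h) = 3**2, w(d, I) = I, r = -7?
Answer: 112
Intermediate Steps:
R(h) = 9
c(X, C) = -4 - 5*C*X (c(X, C) = -5*C*X - 4 = -4 - 5*C*X)
A(g, K) = -7*g
A(w(-6, 4), R(-7))*c(0, 4) = (-7*4)*(-4 - 5*4*0) = -28*(-4 + 0) = -28*(-4) = 112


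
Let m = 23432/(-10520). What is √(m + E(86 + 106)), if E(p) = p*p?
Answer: √63742298765/1315 ≈ 191.99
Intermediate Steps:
m = -2929/1315 (m = 23432*(-1/10520) = -2929/1315 ≈ -2.2274)
E(p) = p²
√(m + E(86 + 106)) = √(-2929/1315 + (86 + 106)²) = √(-2929/1315 + 192²) = √(-2929/1315 + 36864) = √(48473231/1315) = √63742298765/1315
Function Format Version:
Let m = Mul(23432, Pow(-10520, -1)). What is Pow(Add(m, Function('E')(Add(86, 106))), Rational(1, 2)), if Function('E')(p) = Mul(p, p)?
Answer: Mul(Rational(1, 1315), Pow(63742298765, Rational(1, 2))) ≈ 191.99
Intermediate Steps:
m = Rational(-2929, 1315) (m = Mul(23432, Rational(-1, 10520)) = Rational(-2929, 1315) ≈ -2.2274)
Function('E')(p) = Pow(p, 2)
Pow(Add(m, Function('E')(Add(86, 106))), Rational(1, 2)) = Pow(Add(Rational(-2929, 1315), Pow(Add(86, 106), 2)), Rational(1, 2)) = Pow(Add(Rational(-2929, 1315), Pow(192, 2)), Rational(1, 2)) = Pow(Add(Rational(-2929, 1315), 36864), Rational(1, 2)) = Pow(Rational(48473231, 1315), Rational(1, 2)) = Mul(Rational(1, 1315), Pow(63742298765, Rational(1, 2)))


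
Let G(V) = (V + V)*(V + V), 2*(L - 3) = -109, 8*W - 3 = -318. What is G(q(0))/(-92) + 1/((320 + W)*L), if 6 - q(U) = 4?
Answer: -925308/5318405 ≈ -0.17398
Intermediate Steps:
W = -315/8 (W = 3/8 + (1/8)*(-318) = 3/8 - 159/4 = -315/8 ≈ -39.375)
L = -103/2 (L = 3 + (1/2)*(-109) = 3 - 109/2 = -103/2 ≈ -51.500)
q(U) = 2 (q(U) = 6 - 1*4 = 6 - 4 = 2)
G(V) = 4*V**2 (G(V) = (2*V)*(2*V) = 4*V**2)
G(q(0))/(-92) + 1/((320 + W)*L) = (4*2**2)/(-92) + 1/((320 - 315/8)*(-103/2)) = (4*4)*(-1/92) - 2/103/(2245/8) = 16*(-1/92) + (8/2245)*(-2/103) = -4/23 - 16/231235 = -925308/5318405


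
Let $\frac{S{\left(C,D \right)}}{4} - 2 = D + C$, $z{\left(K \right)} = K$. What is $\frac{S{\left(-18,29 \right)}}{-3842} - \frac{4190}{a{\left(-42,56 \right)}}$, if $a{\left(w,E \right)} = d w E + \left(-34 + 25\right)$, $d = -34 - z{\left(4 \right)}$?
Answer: $- \frac{10372532}{171674007} \approx -0.06042$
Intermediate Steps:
$d = -38$ ($d = -34 - 4 = -38$)
$a{\left(w,E \right)} = -9 - 38 E w$ ($a{\left(w,E \right)} = - 38 w E + \left(-34 + 25\right) = - 38 E w - 9 = -9 - 38 E w$)
$S{\left(C,D \right)} = 8 + 4 C + 4 D$ ($S{\left(C,D \right)} = 8 + 4 \left(D + C\right) = 8 + 4 \left(C + D\right) = 8 + \left(4 C + 4 D\right) = 8 + 4 C + 4 D$)
$\frac{S{\left(-18,29 \right)}}{-3842} - \frac{4190}{a{\left(-42,56 \right)}} = \frac{8 + 4 \left(-18\right) + 4 \cdot 29}{-3842} - \frac{4190}{-9 - 2128 \left(-42\right)} = \left(8 - 72 + 116\right) \left(- \frac{1}{3842}\right) - \frac{4190}{-9 + 89376} = 52 \left(- \frac{1}{3842}\right) - \frac{4190}{89367} = - \frac{26}{1921} - \frac{4190}{89367} = - \frac{10372532}{171674007}$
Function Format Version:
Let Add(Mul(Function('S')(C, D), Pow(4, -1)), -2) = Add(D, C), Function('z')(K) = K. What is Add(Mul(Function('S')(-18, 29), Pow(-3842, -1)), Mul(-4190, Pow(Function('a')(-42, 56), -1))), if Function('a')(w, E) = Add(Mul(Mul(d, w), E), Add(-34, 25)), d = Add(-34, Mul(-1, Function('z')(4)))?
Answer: Rational(-10372532, 171674007) ≈ -0.060420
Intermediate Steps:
d = -38 (d = Add(-34, Mul(-1, 4)) = Add(-34, -4) = -38)
Function('a')(w, E) = Add(-9, Mul(-38, E, w)) (Function('a')(w, E) = Add(Mul(Mul(-38, w), E), Add(-34, 25)) = Add(Mul(-38, E, w), -9) = Add(-9, Mul(-38, E, w)))
Function('S')(C, D) = Add(8, Mul(4, C), Mul(4, D)) (Function('S')(C, D) = Add(8, Mul(4, Add(D, C))) = Add(8, Mul(4, Add(C, D))) = Add(8, Add(Mul(4, C), Mul(4, D))) = Add(8, Mul(4, C), Mul(4, D)))
Add(Mul(Function('S')(-18, 29), Pow(-3842, -1)), Mul(-4190, Pow(Function('a')(-42, 56), -1))) = Add(Mul(Add(8, Mul(4, -18), Mul(4, 29)), Pow(-3842, -1)), Mul(-4190, Pow(Add(-9, Mul(-38, 56, -42)), -1))) = Add(Mul(Add(8, -72, 116), Rational(-1, 3842)), Mul(-4190, Pow(Add(-9, 89376), -1))) = Add(Mul(52, Rational(-1, 3842)), Mul(-4190, Pow(89367, -1))) = Add(Rational(-26, 1921), Mul(-4190, Rational(1, 89367))) = Add(Rational(-26, 1921), Rational(-4190, 89367)) = Rational(-10372532, 171674007)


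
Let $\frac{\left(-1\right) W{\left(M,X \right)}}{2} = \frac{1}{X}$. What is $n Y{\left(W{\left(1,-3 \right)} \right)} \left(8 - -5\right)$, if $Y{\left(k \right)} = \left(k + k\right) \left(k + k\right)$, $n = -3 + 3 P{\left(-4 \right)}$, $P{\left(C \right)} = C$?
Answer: $- \frac{1040}{3} \approx -346.67$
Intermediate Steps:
$W{\left(M,X \right)} = - \frac{2}{X}$
$n = -15$ ($n = -3 + 3 \left(-4\right) = -3 - 12 = -15$)
$Y{\left(k \right)} = 4 k^{2}$ ($Y{\left(k \right)} = 2 k 2 k = 4 k^{2}$)
$n Y{\left(W{\left(1,-3 \right)} \right)} \left(8 - -5\right) = - 15 \cdot 4 \left(- \frac{2}{-3}\right)^{2} \left(8 - -5\right) = - 15 \cdot 4 \left(\left(-2\right) \left(- \frac{1}{3}\right)\right)^{2} \left(8 + 5\right) = - 15 \cdot 4 \left(\frac{2}{3}\right)^{2} \cdot 13 = - 15 \cdot 4 \cdot \frac{4}{9} \cdot 13 = \left(-15\right) \frac{16}{9} \cdot 13 = \left(- \frac{80}{3}\right) 13 = - \frac{1040}{3}$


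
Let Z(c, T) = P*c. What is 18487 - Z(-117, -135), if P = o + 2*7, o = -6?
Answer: 19423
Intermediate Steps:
P = 8 (P = -6 + 2*7 = -6 + 14 = 8)
Z(c, T) = 8*c
18487 - Z(-117, -135) = 18487 - 8*(-117) = 18487 - 1*(-936) = 18487 + 936 = 19423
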